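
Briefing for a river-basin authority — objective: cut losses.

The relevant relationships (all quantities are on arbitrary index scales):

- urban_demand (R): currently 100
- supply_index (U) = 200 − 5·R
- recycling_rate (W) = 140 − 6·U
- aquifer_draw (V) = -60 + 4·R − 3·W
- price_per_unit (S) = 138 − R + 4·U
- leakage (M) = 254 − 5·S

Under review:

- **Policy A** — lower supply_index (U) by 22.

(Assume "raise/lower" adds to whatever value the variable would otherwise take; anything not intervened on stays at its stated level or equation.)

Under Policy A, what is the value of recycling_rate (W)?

2072

Policy A (U − 22):
  R = 100
  U = 200 − 5·100 (−22 from intervention) = -322
  W = 140 − 6·(-322) = 2072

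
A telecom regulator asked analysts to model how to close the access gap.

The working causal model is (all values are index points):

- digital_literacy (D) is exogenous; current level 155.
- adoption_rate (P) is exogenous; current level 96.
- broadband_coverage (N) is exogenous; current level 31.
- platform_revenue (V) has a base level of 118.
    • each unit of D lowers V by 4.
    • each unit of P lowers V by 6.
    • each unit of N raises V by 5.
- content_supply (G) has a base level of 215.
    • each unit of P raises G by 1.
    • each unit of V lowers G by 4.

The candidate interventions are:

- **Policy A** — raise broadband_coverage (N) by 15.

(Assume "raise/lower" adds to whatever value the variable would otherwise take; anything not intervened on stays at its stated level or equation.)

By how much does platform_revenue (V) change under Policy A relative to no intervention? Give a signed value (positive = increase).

75

Baseline:
  D = 155
  P = 96
  N = 31
  V = 118 − 4·155 − 6·96 + 5·31 = -923
Policy A (N + 15):
  D = 155
  P = 96
  N = 31 + 15 = 46
  V = 118 − 4·155 − 6·96 + 5·46 = -848
Change in V: -848 − (-923) = 75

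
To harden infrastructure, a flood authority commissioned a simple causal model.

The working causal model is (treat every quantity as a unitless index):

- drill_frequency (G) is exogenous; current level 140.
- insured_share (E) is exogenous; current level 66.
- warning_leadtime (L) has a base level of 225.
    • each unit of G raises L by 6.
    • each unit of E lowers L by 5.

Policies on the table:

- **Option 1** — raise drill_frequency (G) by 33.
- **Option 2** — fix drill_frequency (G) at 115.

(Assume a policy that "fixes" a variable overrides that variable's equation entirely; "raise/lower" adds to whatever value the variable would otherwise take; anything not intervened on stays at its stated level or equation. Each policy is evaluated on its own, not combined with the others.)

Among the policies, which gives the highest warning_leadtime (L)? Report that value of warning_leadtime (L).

933

Option 1 (G + 33):
  G = 140 + 33 = 173
  E = 66
  L = 225 + 6·173 − 5·66 = 933
Option 2 (G := 115):
  G = 115
  E = 66
  L = 225 + 6·115 − 5·66 = 585
Comparing — Option 1: L=933, Option 2: L=585. Highest is 933 (Option 1).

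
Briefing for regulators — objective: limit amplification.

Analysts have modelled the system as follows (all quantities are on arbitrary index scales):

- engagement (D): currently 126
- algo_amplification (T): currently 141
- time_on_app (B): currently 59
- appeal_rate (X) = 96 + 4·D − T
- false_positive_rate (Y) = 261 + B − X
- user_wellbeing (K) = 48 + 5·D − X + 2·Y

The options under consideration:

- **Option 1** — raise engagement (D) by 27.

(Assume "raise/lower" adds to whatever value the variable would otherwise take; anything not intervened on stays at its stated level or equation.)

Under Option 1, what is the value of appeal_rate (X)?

567

Option 1 (D + 27):
  D = 126 + 27 = 153
  T = 141
  X = 96 + 4·153 − 141 = 567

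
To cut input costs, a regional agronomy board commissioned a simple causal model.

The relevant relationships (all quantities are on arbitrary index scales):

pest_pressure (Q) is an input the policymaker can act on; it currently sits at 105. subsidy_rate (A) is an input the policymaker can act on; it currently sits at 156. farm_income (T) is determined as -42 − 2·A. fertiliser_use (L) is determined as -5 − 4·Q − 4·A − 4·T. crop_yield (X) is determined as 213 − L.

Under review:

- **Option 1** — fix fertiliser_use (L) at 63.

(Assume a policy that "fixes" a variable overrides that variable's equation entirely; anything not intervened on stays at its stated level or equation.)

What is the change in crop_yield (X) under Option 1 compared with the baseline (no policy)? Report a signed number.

Baseline:
  Q = 105
  A = 156
  T = -42 − 2·156 = -354
  L = -5 − 4·105 − 4·156 − 4·(-354) = 367
  X = 213 − 367 = -154
Option 1 (L := 63):
  Q = 105
  A = 156
  T = -42 − 2·156 = -354
  L = 63
  X = 213 − 63 = 150
Change in X: 150 − (-154) = 304

304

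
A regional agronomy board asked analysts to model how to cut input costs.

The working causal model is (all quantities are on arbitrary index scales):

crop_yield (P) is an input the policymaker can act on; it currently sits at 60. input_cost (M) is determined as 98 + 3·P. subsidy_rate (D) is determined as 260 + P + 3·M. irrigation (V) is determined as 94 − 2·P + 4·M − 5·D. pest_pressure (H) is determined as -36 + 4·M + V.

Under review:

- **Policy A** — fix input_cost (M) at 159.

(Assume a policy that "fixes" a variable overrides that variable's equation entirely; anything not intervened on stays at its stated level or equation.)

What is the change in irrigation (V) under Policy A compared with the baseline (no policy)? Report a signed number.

Baseline:
  P = 60
  M = 98 + 3·60 = 278
  D = 260 + 60 + 3·278 = 1154
  V = 94 − 2·60 + 4·278 − 5·1154 = -4684
Policy A (M := 159):
  P = 60
  M = 159
  D = 260 + 60 + 3·159 = 797
  V = 94 − 2·60 + 4·159 − 5·797 = -3375
Change in V: -3375 − (-4684) = 1309

1309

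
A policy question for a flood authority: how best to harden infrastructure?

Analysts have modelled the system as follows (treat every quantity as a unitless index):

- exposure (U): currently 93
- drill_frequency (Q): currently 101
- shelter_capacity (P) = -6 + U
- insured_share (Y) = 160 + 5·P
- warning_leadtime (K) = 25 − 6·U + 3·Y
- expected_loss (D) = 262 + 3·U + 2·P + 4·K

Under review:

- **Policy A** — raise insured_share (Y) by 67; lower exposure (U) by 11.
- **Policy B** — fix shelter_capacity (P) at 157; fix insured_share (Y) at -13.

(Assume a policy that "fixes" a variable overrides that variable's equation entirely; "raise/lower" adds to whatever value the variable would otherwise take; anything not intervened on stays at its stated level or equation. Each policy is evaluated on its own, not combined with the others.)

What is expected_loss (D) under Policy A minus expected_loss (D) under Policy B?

Policy A (Y + 67, U − 11):
  U = 93 − 11 = 82
  P = -6 + 82 = 76
  Y = 160 + 5·76 (+67 from intervention) = 607
  K = 25 − 6·82 + 3·607 = 1354
  D = 262 + 3·82 + 2·76 + 4·1354 = 6076
Policy B (P := 157, Y := -13):
  U = 93
  P = 157
  Y = -13
  K = 25 − 6·93 + 3·(-13) = -572
  D = 262 + 3·93 + 2·157 + 4·(-572) = -1433
D: 6076 − (-1433) = 7509

7509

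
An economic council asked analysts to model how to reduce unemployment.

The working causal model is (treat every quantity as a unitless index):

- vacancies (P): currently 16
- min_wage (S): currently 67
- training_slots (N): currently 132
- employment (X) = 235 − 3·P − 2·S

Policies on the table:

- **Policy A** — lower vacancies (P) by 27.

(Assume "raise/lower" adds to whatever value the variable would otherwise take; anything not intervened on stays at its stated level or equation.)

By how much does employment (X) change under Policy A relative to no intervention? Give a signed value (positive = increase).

Baseline:
  P = 16
  S = 67
  X = 235 − 3·16 − 2·67 = 53
Policy A (P − 27):
  P = 16 − 27 = -11
  S = 67
  X = 235 − 3·(-11) − 2·67 = 134
Change in X: 134 − 53 = 81

81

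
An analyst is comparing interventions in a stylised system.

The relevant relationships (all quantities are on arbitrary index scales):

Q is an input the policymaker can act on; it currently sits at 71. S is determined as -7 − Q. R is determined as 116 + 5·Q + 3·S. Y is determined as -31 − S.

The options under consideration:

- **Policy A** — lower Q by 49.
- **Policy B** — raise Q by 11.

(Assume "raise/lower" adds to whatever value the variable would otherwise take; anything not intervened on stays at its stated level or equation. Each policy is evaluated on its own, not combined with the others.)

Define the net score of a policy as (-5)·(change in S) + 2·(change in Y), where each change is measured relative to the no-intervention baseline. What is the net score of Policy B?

77

Baseline:
  Q = 71
  S = -7 − 71 = -78
  Y = -31 − (-78) = 47
Policy B (Q + 11):
  Q = 71 + 11 = 82
  S = -7 − 82 = -89
  Y = -31 − (-89) = 58
ΔS = -89 − (-78) = -11; ΔY = 58 − 47 = 11
Score = (-5)·(-11) + 2·11 = 77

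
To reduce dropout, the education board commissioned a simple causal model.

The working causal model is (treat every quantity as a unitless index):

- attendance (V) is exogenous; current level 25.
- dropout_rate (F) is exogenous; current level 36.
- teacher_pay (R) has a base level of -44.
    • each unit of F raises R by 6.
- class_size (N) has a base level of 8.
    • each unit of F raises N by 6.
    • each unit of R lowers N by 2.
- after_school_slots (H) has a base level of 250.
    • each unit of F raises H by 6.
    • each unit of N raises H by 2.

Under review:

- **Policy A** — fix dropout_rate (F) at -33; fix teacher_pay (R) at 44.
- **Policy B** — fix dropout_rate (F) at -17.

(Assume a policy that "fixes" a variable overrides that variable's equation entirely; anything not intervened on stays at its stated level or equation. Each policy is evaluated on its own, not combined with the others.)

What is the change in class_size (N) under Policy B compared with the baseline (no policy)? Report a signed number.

Baseline:
  F = 36
  R = -44 + 6·36 = 172
  N = 8 + 6·36 − 2·172 = -120
Policy B (F := -17):
  F = -17
  R = -44 + 6·(-17) = -146
  N = 8 + 6·(-17) − 2·(-146) = 198
Change in N: 198 − (-120) = 318

318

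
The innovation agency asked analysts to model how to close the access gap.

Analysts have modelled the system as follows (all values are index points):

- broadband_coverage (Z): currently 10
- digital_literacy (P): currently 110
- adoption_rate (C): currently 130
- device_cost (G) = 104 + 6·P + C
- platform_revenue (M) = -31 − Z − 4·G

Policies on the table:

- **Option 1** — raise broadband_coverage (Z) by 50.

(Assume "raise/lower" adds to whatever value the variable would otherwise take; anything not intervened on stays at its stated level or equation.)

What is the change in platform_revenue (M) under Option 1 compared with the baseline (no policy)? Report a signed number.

-50

Baseline:
  Z = 10
  P = 110
  C = 130
  G = 104 + 6·110 + 130 = 894
  M = -31 − 10 − 4·894 = -3617
Option 1 (Z + 50):
  Z = 10 + 50 = 60
  P = 110
  C = 130
  G = 104 + 6·110 + 130 = 894
  M = -31 − 60 − 4·894 = -3667
Change in M: -3667 − (-3617) = -50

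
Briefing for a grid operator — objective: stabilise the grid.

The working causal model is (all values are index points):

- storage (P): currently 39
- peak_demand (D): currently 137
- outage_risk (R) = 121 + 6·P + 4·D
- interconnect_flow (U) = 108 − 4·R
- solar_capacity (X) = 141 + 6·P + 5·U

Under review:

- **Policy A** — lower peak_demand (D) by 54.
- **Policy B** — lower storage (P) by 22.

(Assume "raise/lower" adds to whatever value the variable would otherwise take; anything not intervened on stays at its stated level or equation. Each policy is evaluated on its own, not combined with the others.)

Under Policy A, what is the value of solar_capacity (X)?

Policy A (D − 54):
  P = 39
  D = 137 − 54 = 83
  R = 121 + 6·39 + 4·83 = 687
  U = 108 − 4·687 = -2640
  X = 141 + 6·39 + 5·(-2640) = -12825

-12825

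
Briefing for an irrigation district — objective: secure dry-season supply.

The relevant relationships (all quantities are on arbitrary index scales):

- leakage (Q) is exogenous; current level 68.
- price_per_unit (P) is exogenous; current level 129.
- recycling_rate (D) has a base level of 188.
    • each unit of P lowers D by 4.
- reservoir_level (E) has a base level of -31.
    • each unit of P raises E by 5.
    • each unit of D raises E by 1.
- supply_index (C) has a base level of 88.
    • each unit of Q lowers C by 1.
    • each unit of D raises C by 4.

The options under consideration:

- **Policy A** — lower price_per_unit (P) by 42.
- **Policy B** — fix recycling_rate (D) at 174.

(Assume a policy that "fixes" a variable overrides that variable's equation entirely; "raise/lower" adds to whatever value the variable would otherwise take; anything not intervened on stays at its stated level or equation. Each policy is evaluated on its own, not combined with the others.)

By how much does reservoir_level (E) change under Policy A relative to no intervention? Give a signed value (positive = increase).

-42

Baseline:
  P = 129
  D = 188 − 4·129 = -328
  E = -31 + 5·129 + (-328) = 286
Policy A (P − 42):
  P = 129 − 42 = 87
  D = 188 − 4·87 = -160
  E = -31 + 5·87 + (-160) = 244
Change in E: 244 − 286 = -42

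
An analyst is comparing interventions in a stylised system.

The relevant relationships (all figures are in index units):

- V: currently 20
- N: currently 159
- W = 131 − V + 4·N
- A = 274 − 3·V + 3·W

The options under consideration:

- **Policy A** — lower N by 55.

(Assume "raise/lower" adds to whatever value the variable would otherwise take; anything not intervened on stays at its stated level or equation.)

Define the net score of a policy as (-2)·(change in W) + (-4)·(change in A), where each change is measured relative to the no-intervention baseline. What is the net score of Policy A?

Baseline:
  V = 20
  N = 159
  W = 131 − 20 + 4·159 = 747
  A = 274 − 3·20 + 3·747 = 2455
Policy A (N − 55):
  V = 20
  N = 159 − 55 = 104
  W = 131 − 20 + 4·104 = 527
  A = 274 − 3·20 + 3·527 = 1795
ΔW = 527 − 747 = -220; ΔA = 1795 − 2455 = -660
Score = (-2)·(-220) + (-4)·(-660) = 3080

3080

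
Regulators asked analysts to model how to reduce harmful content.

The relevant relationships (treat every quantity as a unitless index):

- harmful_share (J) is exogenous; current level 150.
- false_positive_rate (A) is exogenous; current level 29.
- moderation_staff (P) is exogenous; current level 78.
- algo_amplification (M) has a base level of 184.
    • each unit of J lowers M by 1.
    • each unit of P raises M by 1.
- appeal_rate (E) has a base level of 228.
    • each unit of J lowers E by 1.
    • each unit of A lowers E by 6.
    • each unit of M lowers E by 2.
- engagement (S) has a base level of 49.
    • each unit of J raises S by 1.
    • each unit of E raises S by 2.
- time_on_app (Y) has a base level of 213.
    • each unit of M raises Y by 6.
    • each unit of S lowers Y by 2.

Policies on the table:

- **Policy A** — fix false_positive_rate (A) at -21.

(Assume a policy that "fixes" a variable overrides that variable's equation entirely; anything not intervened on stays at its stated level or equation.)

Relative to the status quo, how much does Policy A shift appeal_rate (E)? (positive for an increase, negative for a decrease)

Baseline:
  J = 150
  A = 29
  P = 78
  M = 184 − 150 + 78 = 112
  E = 228 − 150 − 6·29 − 2·112 = -320
Policy A (A := -21):
  J = 150
  A = -21
  P = 78
  M = 184 − 150 + 78 = 112
  E = 228 − 150 − 6·(-21) − 2·112 = -20
Change in E: -20 − (-320) = 300

300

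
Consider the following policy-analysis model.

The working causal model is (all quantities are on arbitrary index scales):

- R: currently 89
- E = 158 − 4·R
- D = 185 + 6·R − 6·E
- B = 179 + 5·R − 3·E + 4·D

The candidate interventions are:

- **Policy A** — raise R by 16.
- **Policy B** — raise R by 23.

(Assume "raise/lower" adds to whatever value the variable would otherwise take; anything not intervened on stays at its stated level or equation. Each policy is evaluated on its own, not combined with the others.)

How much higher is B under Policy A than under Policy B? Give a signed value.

Policy A (R + 16):
  R = 89 + 16 = 105
  E = 158 − 4·105 = -262
  D = 185 + 6·105 − 6·(-262) = 2387
  B = 179 + 5·105 − 3·(-262) + 4·2387 = 11038
Policy B (R + 23):
  R = 89 + 23 = 112
  E = 158 − 4·112 = -290
  D = 185 + 6·112 − 6·(-290) = 2597
  B = 179 + 5·112 − 3·(-290) + 4·2597 = 11997
B: 11038 − 11997 = -959

-959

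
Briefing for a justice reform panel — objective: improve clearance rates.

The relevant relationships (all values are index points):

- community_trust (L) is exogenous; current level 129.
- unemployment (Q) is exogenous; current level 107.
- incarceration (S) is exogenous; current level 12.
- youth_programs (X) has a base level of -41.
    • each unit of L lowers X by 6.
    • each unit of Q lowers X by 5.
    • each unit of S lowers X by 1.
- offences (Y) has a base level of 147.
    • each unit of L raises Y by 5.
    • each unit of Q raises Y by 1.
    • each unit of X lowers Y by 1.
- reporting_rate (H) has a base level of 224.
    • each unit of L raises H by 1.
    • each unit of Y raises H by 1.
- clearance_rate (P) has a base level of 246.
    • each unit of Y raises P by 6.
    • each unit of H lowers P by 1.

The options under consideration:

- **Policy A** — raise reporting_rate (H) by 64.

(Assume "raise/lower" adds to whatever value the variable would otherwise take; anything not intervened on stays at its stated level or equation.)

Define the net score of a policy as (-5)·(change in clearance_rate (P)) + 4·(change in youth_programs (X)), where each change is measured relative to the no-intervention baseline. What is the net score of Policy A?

Baseline:
  L = 129
  Q = 107
  S = 12
  X = -41 − 6·129 − 5·107 − 12 = -1362
  Y = 147 + 5·129 + 107 − (-1362) = 2261
  H = 224 + 129 + 2261 = 2614
  P = 246 + 6·2261 − 2614 = 11198
Policy A (H + 64):
  L = 129
  Q = 107
  S = 12
  X = -41 − 6·129 − 5·107 − 12 = -1362
  Y = 147 + 5·129 + 107 − (-1362) = 2261
  H = 224 + 129 + 2261 (+64 from intervention) = 2678
  P = 246 + 6·2261 − 2678 = 11134
ΔP = 11134 − 11198 = -64; ΔX = -1362 − (-1362) = 0
Score = (-5)·(-64) + 4·0 = 320

320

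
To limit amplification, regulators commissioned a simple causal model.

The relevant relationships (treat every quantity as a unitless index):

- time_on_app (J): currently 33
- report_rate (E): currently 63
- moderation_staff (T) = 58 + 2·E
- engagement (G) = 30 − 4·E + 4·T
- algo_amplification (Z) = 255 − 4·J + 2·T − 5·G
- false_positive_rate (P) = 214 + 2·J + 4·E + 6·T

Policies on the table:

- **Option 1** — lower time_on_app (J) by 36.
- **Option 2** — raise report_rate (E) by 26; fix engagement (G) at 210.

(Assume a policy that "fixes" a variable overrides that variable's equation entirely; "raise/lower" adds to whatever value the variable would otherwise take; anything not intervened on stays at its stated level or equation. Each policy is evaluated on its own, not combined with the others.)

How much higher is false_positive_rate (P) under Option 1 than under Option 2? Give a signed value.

-488

Option 1 (J − 36):
  J = 33 − 36 = -3
  E = 63
  T = 58 + 2·63 = 184
  P = 214 + 2·(-3) + 4·63 + 6·184 = 1564
Option 2 (E + 26, G := 210):
  J = 33
  E = 63 + 26 = 89
  T = 58 + 2·89 = 236
  P = 214 + 2·33 + 4·89 + 6·236 = 2052
P: 1564 − 2052 = -488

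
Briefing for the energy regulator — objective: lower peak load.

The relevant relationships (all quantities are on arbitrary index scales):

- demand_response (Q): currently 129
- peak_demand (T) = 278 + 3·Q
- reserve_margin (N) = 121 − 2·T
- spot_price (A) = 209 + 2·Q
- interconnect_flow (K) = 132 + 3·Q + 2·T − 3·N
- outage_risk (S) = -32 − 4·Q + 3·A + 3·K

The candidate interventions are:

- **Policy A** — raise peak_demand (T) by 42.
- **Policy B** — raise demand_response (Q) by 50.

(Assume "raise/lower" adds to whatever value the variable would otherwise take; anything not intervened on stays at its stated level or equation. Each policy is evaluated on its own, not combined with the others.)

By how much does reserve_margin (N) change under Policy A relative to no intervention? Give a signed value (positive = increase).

Baseline:
  Q = 129
  T = 278 + 3·129 = 665
  N = 121 − 2·665 = -1209
Policy A (T + 42):
  Q = 129
  T = 278 + 3·129 (+42 from intervention) = 707
  N = 121 − 2·707 = -1293
Change in N: -1293 − (-1209) = -84

-84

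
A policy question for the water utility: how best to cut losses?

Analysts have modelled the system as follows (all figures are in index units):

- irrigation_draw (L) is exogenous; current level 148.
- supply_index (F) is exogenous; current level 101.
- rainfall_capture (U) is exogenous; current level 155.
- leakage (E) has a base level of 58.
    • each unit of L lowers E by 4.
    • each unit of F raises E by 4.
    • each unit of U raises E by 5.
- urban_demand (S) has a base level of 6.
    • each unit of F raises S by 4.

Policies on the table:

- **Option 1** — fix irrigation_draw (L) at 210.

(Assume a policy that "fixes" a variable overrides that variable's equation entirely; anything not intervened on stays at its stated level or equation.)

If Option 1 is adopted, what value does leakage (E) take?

Option 1 (L := 210):
  L = 210
  F = 101
  U = 155
  E = 58 − 4·210 + 4·101 + 5·155 = 397

397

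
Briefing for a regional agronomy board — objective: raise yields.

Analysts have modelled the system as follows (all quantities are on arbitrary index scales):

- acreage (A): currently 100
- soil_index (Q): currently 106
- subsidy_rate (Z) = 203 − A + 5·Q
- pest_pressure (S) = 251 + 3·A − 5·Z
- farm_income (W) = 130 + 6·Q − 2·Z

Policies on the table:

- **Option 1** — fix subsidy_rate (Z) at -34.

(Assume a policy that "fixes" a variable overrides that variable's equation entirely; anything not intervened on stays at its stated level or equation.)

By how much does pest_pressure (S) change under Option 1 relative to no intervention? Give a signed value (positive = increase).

3335

Baseline:
  A = 100
  Q = 106
  Z = 203 − 100 + 5·106 = 633
  S = 251 + 3·100 − 5·633 = -2614
Option 1 (Z := -34):
  A = 100
  Q = 106
  Z = -34
  S = 251 + 3·100 − 5·(-34) = 721
Change in S: 721 − (-2614) = 3335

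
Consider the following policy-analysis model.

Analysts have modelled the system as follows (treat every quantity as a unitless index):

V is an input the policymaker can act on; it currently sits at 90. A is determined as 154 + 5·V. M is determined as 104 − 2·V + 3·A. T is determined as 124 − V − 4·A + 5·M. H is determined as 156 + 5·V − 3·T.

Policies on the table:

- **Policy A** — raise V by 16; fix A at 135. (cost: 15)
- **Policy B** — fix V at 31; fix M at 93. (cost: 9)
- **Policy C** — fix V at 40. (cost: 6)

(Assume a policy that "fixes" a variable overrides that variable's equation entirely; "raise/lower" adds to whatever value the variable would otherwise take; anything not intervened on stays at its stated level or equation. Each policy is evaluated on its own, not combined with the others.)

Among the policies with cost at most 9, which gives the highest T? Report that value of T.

Policy B (V := 31, M := 93):
  V = 31
  A = 154 + 5·31 = 309
  M = 93
  T = 124 − 31 − 4·309 + 5·93 = -678
Policy C (V := 40):
  V = 40
  A = 154 + 5·40 = 354
  M = 104 − 2·40 + 3·354 = 1086
  T = 124 − 40 − 4·354 + 5·1086 = 4098
Comparing — Policy B: T=-678, Policy C: T=4098. Highest is 4098 (Policy C).

4098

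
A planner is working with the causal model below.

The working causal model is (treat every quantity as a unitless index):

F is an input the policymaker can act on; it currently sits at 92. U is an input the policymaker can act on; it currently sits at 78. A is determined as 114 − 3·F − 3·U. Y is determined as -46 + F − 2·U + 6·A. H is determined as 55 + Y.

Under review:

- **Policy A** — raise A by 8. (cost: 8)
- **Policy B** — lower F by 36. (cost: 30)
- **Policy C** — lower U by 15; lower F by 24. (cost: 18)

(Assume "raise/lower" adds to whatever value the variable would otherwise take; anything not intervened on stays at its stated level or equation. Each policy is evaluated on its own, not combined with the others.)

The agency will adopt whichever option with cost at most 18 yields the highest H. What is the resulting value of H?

Policy A (A + 8):
  F = 92
  U = 78
  A = 114 − 3·92 − 3·78 (+8 from intervention) = -388
  Y = -46 + 92 − 2·78 + 6·(-388) = -2438
  H = 55 + (-2438) = -2383
Policy C (U − 15, F − 24):
  F = 92 − 24 = 68
  U = 78 − 15 = 63
  A = 114 − 3·68 − 3·63 = -279
  Y = -46 + 68 − 2·63 + 6·(-279) = -1778
  H = 55 + (-1778) = -1723
Comparing — Policy A: H=-2383, Policy C: H=-1723. Highest is -1723 (Policy C).

-1723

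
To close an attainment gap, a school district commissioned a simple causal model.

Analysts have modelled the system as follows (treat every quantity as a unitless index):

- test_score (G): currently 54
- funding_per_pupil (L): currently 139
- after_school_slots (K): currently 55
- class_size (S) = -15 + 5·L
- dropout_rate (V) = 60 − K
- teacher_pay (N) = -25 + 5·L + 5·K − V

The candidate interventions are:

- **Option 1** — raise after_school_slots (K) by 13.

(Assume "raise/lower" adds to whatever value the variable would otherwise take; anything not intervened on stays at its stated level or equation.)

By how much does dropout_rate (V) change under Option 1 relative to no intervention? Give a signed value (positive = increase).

-13

Baseline:
  K = 55
  V = 60 − 55 = 5
Option 1 (K + 13):
  K = 55 + 13 = 68
  V = 60 − 68 = -8
Change in V: -8 − 5 = -13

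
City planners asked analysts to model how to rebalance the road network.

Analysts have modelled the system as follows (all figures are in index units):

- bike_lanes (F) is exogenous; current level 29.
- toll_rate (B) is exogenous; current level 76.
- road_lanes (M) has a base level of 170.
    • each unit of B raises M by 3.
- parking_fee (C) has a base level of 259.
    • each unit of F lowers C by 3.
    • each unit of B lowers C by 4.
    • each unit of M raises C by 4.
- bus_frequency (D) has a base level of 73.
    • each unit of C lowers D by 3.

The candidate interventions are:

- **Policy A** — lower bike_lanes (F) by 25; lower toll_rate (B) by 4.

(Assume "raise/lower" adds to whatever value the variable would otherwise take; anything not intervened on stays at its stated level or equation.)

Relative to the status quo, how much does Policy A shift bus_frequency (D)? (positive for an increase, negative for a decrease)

-129

Baseline:
  F = 29
  B = 76
  M = 170 + 3·76 = 398
  C = 259 − 3·29 − 4·76 + 4·398 = 1460
  D = 73 − 3·1460 = -4307
Policy A (F − 25, B − 4):
  F = 29 − 25 = 4
  B = 76 − 4 = 72
  M = 170 + 3·72 = 386
  C = 259 − 3·4 − 4·72 + 4·386 = 1503
  D = 73 − 3·1503 = -4436
Change in D: -4436 − (-4307) = -129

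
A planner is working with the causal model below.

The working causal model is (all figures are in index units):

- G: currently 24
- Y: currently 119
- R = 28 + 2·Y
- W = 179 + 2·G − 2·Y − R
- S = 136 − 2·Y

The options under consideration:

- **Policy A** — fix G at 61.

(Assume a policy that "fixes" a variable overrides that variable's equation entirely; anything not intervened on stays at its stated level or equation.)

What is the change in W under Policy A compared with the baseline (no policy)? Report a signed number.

Baseline:
  G = 24
  Y = 119
  R = 28 + 2·119 = 266
  W = 179 + 2·24 − 2·119 − 266 = -277
Policy A (G := 61):
  G = 61
  Y = 119
  R = 28 + 2·119 = 266
  W = 179 + 2·61 − 2·119 − 266 = -203
Change in W: -203 − (-277) = 74

74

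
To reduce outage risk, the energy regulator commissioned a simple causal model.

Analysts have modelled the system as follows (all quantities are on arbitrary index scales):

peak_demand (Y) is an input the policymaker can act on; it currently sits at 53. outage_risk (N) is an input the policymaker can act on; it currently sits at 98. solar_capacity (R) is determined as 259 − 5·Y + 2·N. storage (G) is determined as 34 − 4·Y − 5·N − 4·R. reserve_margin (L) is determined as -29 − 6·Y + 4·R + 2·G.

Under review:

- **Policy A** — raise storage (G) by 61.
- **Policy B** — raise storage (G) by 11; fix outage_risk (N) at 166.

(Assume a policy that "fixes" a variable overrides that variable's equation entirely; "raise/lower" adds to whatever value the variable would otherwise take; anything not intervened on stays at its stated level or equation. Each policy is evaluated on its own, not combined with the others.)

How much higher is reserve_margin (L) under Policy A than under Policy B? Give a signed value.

1324

Policy A (G + 61):
  Y = 53
  N = 98
  R = 259 − 5·53 + 2·98 = 190
  G = 34 − 4·53 − 5·98 − 4·190 (+61 from intervention) = -1367
  L = -29 − 6·53 + 4·190 + 2·(-1367) = -2321
Policy B (G + 11, N := 166):
  Y = 53
  N = 166
  R = 259 − 5·53 + 2·166 = 326
  G = 34 − 4·53 − 5·166 − 4·326 (+11 from intervention) = -2301
  L = -29 − 6·53 + 4·326 + 2·(-2301) = -3645
L: -2321 − (-3645) = 1324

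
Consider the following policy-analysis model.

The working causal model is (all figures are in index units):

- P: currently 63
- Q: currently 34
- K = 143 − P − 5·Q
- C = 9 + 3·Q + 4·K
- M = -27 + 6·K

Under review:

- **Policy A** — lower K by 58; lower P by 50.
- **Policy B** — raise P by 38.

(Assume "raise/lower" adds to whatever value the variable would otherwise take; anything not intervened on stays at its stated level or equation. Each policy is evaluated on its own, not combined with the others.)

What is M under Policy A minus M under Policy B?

Policy A (K − 58, P − 50):
  P = 63 − 50 = 13
  Q = 34
  K = 143 − 13 − 5·34 (−58 from intervention) = -98
  M = -27 + 6·(-98) = -615
Policy B (P + 38):
  P = 63 + 38 = 101
  Q = 34
  K = 143 − 101 − 5·34 = -128
  M = -27 + 6·(-128) = -795
M: -615 − (-795) = 180

180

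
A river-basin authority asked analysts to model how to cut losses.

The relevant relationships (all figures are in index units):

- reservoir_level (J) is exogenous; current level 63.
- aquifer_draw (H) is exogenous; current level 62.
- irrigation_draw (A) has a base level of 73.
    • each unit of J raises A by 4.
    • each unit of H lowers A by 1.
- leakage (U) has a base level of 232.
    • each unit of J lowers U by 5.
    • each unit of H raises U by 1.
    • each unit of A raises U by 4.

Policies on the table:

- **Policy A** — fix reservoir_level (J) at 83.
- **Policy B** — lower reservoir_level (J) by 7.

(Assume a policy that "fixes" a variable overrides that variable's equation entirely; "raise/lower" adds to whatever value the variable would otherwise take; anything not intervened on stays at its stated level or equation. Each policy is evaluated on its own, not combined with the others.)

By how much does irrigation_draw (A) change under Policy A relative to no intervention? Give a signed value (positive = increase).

Baseline:
  J = 63
  H = 62
  A = 73 + 4·63 − 62 = 263
Policy A (J := 83):
  J = 83
  H = 62
  A = 73 + 4·83 − 62 = 343
Change in A: 343 − 263 = 80

80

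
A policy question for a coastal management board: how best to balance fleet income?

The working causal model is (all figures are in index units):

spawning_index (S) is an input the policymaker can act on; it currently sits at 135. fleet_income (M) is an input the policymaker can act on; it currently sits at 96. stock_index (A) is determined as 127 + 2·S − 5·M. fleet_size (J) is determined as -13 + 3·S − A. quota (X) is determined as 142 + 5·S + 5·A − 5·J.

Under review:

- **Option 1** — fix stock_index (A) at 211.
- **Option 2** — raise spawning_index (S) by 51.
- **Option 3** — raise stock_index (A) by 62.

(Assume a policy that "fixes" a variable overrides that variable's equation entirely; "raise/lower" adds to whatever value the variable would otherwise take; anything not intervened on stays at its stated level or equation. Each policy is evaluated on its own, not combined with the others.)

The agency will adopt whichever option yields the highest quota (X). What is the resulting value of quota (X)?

967

Option 1 (A := 211):
  S = 135
  M = 96
  A = 211
  J = -13 + 3·135 − 211 = 181
  X = 142 + 5·135 + 5·211 − 5·181 = 967
Option 2 (S + 51):
  S = 135 + 51 = 186
  M = 96
  A = 127 + 2·186 − 5·96 = 19
  J = -13 + 3·186 − 19 = 526
  X = 142 + 5·186 + 5·19 − 5·526 = -1463
Option 3 (A + 62):
  S = 135
  M = 96
  A = 127 + 2·135 − 5·96 (+62 from intervention) = -21
  J = -13 + 3·135 − (-21) = 413
  X = 142 + 5·135 + 5·(-21) − 5·413 = -1353
Comparing — Option 1: X=967, Option 2: X=-1463, Option 3: X=-1353. Highest is 967 (Option 1).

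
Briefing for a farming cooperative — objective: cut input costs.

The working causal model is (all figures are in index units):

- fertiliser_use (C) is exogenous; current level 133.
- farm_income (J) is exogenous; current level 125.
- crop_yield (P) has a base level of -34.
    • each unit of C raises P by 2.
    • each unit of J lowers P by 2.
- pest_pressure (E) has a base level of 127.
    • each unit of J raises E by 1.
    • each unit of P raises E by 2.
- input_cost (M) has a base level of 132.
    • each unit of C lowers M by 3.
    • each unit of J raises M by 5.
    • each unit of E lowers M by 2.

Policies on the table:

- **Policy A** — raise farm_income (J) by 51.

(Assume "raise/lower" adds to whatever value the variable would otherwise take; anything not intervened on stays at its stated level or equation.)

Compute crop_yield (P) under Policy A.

-120

Policy A (J + 51):
  C = 133
  J = 125 + 51 = 176
  P = -34 + 2·133 − 2·176 = -120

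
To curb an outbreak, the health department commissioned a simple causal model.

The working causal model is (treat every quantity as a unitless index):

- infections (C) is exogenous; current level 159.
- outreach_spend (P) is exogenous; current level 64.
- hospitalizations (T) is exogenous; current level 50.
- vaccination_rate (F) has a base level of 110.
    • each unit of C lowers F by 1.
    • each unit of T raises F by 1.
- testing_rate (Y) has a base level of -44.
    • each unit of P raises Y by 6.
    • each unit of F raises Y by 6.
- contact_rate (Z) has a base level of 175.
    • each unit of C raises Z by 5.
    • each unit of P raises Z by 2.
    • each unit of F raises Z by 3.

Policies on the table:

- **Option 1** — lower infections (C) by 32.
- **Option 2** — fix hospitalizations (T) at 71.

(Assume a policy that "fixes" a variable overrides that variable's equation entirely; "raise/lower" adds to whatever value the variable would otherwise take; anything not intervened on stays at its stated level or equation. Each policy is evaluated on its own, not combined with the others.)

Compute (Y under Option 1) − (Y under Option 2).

66

Option 1 (C − 32):
  C = 159 − 32 = 127
  P = 64
  T = 50
  F = 110 − 127 + 50 = 33
  Y = -44 + 6·64 + 6·33 = 538
Option 2 (T := 71):
  C = 159
  P = 64
  T = 71
  F = 110 − 159 + 71 = 22
  Y = -44 + 6·64 + 6·22 = 472
Y: 538 − 472 = 66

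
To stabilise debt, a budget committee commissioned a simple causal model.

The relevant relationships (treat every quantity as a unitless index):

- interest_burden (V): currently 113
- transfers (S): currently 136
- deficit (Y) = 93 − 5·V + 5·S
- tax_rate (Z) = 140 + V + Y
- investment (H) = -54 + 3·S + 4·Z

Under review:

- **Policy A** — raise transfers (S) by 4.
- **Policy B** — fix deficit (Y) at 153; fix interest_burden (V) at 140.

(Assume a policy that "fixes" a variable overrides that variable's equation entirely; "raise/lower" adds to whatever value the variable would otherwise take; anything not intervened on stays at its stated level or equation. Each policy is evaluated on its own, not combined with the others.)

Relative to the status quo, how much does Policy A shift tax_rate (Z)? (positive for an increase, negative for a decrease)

20

Baseline:
  V = 113
  S = 136
  Y = 93 − 5·113 + 5·136 = 208
  Z = 140 + 113 + 208 = 461
Policy A (S + 4):
  V = 113
  S = 136 + 4 = 140
  Y = 93 − 5·113 + 5·140 = 228
  Z = 140 + 113 + 228 = 481
Change in Z: 481 − 461 = 20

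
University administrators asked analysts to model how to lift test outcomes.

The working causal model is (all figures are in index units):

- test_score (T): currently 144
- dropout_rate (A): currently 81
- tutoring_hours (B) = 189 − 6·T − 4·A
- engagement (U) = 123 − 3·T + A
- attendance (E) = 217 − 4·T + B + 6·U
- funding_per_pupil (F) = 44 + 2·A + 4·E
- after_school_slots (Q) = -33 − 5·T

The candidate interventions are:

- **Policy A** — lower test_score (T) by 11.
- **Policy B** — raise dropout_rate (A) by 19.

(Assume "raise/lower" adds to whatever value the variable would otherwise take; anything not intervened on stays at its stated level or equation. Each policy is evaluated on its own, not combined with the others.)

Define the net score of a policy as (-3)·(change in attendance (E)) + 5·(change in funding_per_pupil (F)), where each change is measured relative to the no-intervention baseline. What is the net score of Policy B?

836

Baseline:
  T = 144
  A = 81
  B = 189 − 6·144 − 4·81 = -999
  U = 123 − 3·144 + 81 = -228
  E = 217 − 4·144 + (-999) + 6·(-228) = -2726
  F = 44 + 2·81 + 4·(-2726) = -10698
Policy B (A + 19):
  T = 144
  A = 81 + 19 = 100
  B = 189 − 6·144 − 4·100 = -1075
  U = 123 − 3·144 + 100 = -209
  E = 217 − 4·144 + (-1075) + 6·(-209) = -2688
  F = 44 + 2·100 + 4·(-2688) = -10508
ΔE = -2688 − (-2726) = 38; ΔF = -10508 − (-10698) = 190
Score = (-3)·38 + 5·190 = 836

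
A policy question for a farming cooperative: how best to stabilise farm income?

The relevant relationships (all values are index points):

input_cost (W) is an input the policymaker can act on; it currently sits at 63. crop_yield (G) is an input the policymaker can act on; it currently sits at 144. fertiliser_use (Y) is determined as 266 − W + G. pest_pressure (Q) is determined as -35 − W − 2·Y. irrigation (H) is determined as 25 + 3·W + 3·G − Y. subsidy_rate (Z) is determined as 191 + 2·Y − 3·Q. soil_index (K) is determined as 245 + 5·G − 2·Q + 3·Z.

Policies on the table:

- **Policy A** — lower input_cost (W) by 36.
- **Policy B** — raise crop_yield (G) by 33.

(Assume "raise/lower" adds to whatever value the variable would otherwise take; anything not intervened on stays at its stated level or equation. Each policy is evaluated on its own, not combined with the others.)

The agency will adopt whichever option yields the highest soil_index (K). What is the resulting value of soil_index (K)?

Policy A (W − 36):
  W = 63 − 36 = 27
  G = 144
  Y = 266 − 27 + 144 = 383
  Q = -35 − 27 − 2·383 = -828
  Z = 191 + 2·383 − 3·(-828) = 3441
  K = 245 + 5·144 − 2·(-828) + 3·3441 = 12944
Policy B (G + 33):
  W = 63
  G = 144 + 33 = 177
  Y = 266 − 63 + 177 = 380
  Q = -35 − 63 − 2·380 = -858
  Z = 191 + 2·380 − 3·(-858) = 3525
  K = 245 + 5·177 − 2·(-858) + 3·3525 = 13421
Comparing — Policy A: K=12944, Policy B: K=13421. Highest is 13421 (Policy B).

13421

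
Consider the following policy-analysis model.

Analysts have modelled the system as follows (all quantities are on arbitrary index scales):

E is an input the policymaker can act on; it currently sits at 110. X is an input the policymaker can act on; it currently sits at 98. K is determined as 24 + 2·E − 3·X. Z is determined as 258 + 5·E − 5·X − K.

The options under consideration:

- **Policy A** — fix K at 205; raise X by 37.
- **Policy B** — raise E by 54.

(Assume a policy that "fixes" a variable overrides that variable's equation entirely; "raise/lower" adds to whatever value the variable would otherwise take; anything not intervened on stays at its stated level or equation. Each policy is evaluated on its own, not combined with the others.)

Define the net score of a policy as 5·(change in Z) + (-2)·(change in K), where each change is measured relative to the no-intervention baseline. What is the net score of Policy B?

594

Baseline:
  E = 110
  X = 98
  K = 24 + 2·110 − 3·98 = -50
  Z = 258 + 5·110 − 5·98 − (-50) = 368
Policy B (E + 54):
  E = 110 + 54 = 164
  X = 98
  K = 24 + 2·164 − 3·98 = 58
  Z = 258 + 5·164 − 5·98 − 58 = 530
ΔZ = 530 − 368 = 162; ΔK = 58 − (-50) = 108
Score = 5·162 + (-2)·108 = 594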